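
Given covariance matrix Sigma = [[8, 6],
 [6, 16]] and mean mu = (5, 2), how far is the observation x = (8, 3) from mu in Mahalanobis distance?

Step 1 — centre the observation: (x - mu) = (3, 1).

Step 2 — invert Sigma. det(Sigma) = 8·16 - (6)² = 92.
  Sigma^{-1} = (1/det) · [[d, -b], [-b, a]] = [[0.1739, -0.0652],
 [-0.0652, 0.087]].

Step 3 — form the quadratic (x - mu)^T · Sigma^{-1} · (x - mu):
  Sigma^{-1} · (x - mu) = (0.4565, -0.1087).
  (x - mu)^T · [Sigma^{-1} · (x - mu)] = (3)·(0.4565) + (1)·(-0.1087) = 1.2609.

Step 4 — take square root: d = √(1.2609) ≈ 1.1229.

d(x, mu) = √(1.2609) ≈ 1.1229


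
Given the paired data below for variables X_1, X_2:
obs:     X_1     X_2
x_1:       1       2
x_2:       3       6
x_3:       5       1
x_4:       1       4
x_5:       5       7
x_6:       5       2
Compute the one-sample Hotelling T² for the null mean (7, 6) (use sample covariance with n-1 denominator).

Step 1 — sample mean vector:
  mean(X_1) = (1 + 3 + 5 + 1 + 5 + 5) / 6 = 20/6 = 3.3333
  mean(X_2) = (2 + 6 + 1 + 4 + 7 + 2) / 6 = 22/6 = 3.6667
  x̄ = (3.3333, 3.6667),  deviation x̄ - mu_0 = (3.3333, 3.6667) - (7, 6) = (-3.6667, -2.3333).

Step 2 — sample covariance matrix, S[i,j] = (1/(n-1)) · Σ_k (x_{k,i} - mean_i) · (x_{k,j} - mean_j), divisor n-1 = 5:
  S[X_1,X_1] = ((-2.3333)·(-2.3333) + (-0.3333)·(-0.3333) + (1.6667)·(1.6667) + (-2.3333)·(-2.3333) + (1.6667)·(1.6667) + (1.6667)·(1.6667)) / 5 = 19.3333/5 = 3.8667
  S[X_1,X_2] = ((-2.3333)·(-1.6667) + (-0.3333)·(2.3333) + (1.6667)·(-2.6667) + (-2.3333)·(0.3333) + (1.6667)·(3.3333) + (1.6667)·(-1.6667)) / 5 = 0.6667/5 = 0.1333
  S[X_2,X_2] = ((-1.6667)·(-1.6667) + (2.3333)·(2.3333) + (-2.6667)·(-2.6667) + (0.3333)·(0.3333) + (3.3333)·(3.3333) + (-1.6667)·(-1.6667)) / 5 = 29.3333/5 = 5.8667
  S = [[3.8667, 0.1333],
 [0.1333, 5.8667]].

Step 3 — invert S. det(S) = 3.8667·5.8667 - (0.1333)² = 22.6667.
  S^{-1} = (1/det) · [[d, -b], [-b, a]] = [[0.2588, -0.0059],
 [-0.0059, 0.1706]].

Step 4 — quadratic form (x̄ - mu_0)^T · S^{-1} · (x̄ - mu_0):
  S^{-1} · (x̄ - mu_0) = (-0.9353, -0.3765),
  (x̄ - mu_0)^T · [...] = (-3.6667)·(-0.9353) + (-2.3333)·(-0.3765) = 4.3078.

Step 5 — scale by n: T² = 6 · 4.3078 = 25.8471.

T² ≈ 25.8471


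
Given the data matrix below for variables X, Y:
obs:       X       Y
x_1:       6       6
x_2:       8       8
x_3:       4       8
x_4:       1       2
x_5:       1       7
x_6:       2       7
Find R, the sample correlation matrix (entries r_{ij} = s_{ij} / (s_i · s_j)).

Step 1 — column means:
  mean(X) = (6 + 8 + 4 + 1 + 1 + 2) / 6 = 22/6 = 3.6667
  mean(Y) = (6 + 8 + 8 + 2 + 7 + 7) / 6 = 38/6 = 6.3333

Step 2 — sample variances and covariances s[i,j] = (1/(n-1)) · Σ_k (x_{k,i} - mean_i) · (x_{k,j} - mean_j), with n-1 = 5:
  s[X,X] = ((2.3333)·(2.3333) + (4.3333)·(4.3333) + (0.3333)·(0.3333) + (-2.6667)·(-2.6667) + (-2.6667)·(-2.6667) + (-1.6667)·(-1.6667)) / 5 = 41.3333/5 = 8.2667
  s[X,Y] = ((2.3333)·(-0.3333) + (4.3333)·(1.6667) + (0.3333)·(1.6667) + (-2.6667)·(-4.3333) + (-2.6667)·(0.6667) + (-1.6667)·(0.6667)) / 5 = 15.6667/5 = 3.1333
  s[Y,Y] = ((-0.3333)·(-0.3333) + (1.6667)·(1.6667) + (1.6667)·(1.6667) + (-4.3333)·(-4.3333) + (0.6667)·(0.6667) + (0.6667)·(0.6667)) / 5 = 25.3333/5 = 5.0667
  Sample standard deviations s_i = √(s[i,i]):
  s(X) = √(8.2667) = 2.8752
  s(Y) = √(5.0667) = 2.2509

Step 3 — r_{ij} = s_{ij} / (s_i · s_j):
  r[X,X] = 1 (diagonal).
  r[X,Y] = 3.1333 / (2.8752 · 2.2509) = 3.1333 / 6.4718 = 0.4842
  r[Y,Y] = 1 (diagonal).

R is symmetric with unit diagonal. Assembling:

R = [[1, 0.4842],
 [0.4842, 1]]


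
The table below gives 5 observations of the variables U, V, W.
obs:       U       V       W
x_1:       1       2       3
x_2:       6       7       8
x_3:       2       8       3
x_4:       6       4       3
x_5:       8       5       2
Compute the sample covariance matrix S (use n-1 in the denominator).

Step 1 — column means:
  mean(U) = (1 + 6 + 2 + 6 + 8) / 5 = 23/5 = 4.6
  mean(V) = (2 + 7 + 8 + 4 + 5) / 5 = 26/5 = 5.2
  mean(W) = (3 + 8 + 3 + 3 + 2) / 5 = 19/5 = 3.8

Step 2 — sample covariance S[i,j] = (1/(n-1)) · Σ_k (x_{k,i} - mean_i) · (x_{k,j} - mean_j), with n-1 = 4.
  S[U,U] = ((-3.6)·(-3.6) + (1.4)·(1.4) + (-2.6)·(-2.6) + (1.4)·(1.4) + (3.4)·(3.4)) / 4 = 35.2/4 = 8.8
  S[U,V] = ((-3.6)·(-3.2) + (1.4)·(1.8) + (-2.6)·(2.8) + (1.4)·(-1.2) + (3.4)·(-0.2)) / 4 = 4.4/4 = 1.1
  S[U,W] = ((-3.6)·(-0.8) + (1.4)·(4.2) + (-2.6)·(-0.8) + (1.4)·(-0.8) + (3.4)·(-1.8)) / 4 = 3.6/4 = 0.9
  S[V,V] = ((-3.2)·(-3.2) + (1.8)·(1.8) + (2.8)·(2.8) + (-1.2)·(-1.2) + (-0.2)·(-0.2)) / 4 = 22.8/4 = 5.7
  S[V,W] = ((-3.2)·(-0.8) + (1.8)·(4.2) + (2.8)·(-0.8) + (-1.2)·(-0.8) + (-0.2)·(-1.8)) / 4 = 9.2/4 = 2.3
  S[W,W] = ((-0.8)·(-0.8) + (4.2)·(4.2) + (-0.8)·(-0.8) + (-0.8)·(-0.8) + (-1.8)·(-1.8)) / 4 = 22.8/4 = 5.7

S is symmetric (S[j,i] = S[i,j]). Assembling:

S = [[8.8, 1.1, 0.9],
 [1.1, 5.7, 2.3],
 [0.9, 2.3, 5.7]]


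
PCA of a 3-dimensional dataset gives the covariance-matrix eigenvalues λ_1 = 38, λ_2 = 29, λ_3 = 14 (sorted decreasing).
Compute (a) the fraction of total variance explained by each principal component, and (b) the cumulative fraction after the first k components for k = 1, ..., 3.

Step 1 — total variance = trace(Sigma) = Σ λ_i = 38 + 29 + 14 = 81.

Step 2 — fraction explained by component i = λ_i / Σ λ:
  PC1: 38/81 = 0.4691
  PC2: 29/81 = 0.358
  PC3: 14/81 = 0.1728

Step 3 — cumulative fraction after k components = (λ_1 + ... + λ_k) / Σ λ:
  k = 1: 38/81 = 0.4691
  k = 2: (38 + 29)/81 = 67/81 = 0.8272
  k = 3: (38 + 29 + 14)/81 = 81/81 = 1

Summary (fraction, with percent):

explained: PC1 0.4691 (46.91%), PC2 0.358 (35.8%), PC3 0.1728 (17.28%);  cumulative: 0.4691, 0.8272, 1


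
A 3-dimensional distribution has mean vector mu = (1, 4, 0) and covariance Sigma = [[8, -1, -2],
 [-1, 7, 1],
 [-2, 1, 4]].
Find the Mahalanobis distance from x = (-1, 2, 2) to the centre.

Step 1 — centre the observation: (x - mu) = (-2, -2, 2).

Step 2 — invert Sigma (cofactor / det for 3×3, or solve directly):
  Sigma^{-1} = [[0.1436, 0.0106, 0.0691],
 [0.0106, 0.1489, -0.0319],
 [0.0691, -0.0319, 0.2926]].

Step 3 — form the quadratic (x - mu)^T · Sigma^{-1} · (x - mu):
  Sigma^{-1} · (x - mu) = (-0.1702, -0.383, 0.5106).
  (x - mu)^T · [Sigma^{-1} · (x - mu)] = (-2)·(-0.1702) + (-2)·(-0.383) + (2)·(0.5106) = 2.1277.

Step 4 — take square root: d = √(2.1277) ≈ 1.4586.

d(x, mu) = √(2.1277) ≈ 1.4586


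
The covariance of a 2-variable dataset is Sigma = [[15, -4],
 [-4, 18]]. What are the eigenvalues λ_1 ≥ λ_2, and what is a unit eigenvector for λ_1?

Step 1 — characteristic polynomial of 2×2 Sigma:
  det(Sigma - λI) = λ² - trace · λ + det = 0.
  trace = 15 + 18 = 33, det = 15·18 - (-4)² = 254.
Step 2 — discriminant:
  Δ = trace² - 4·det = 1089 - 1016 = 73.
Step 3 — eigenvalues:
  λ = (trace ± √Δ)/2 = (33 ± 8.544)/2,
  λ_1 = 20.772,  λ_2 = 12.228.

Step 4 — unit eigenvector for λ_1: solve (Sigma - λ_1 I)v = 0. First row:
  (15 - 20.772)·v_x + (-4)·v_y = 0, i.e. (-5.772)·v_x + (-4)·v_y = 0,
  so v ∝ (b, λ_1 - a) = (-4, 5.772); multiply by -1 so the first entry is positive: u = (4, -5.772).
  ||u|| = √((4)² + (-5.772)²) = √(49.316) ≈ 7.0225,
  v_1 = u/||u|| ≈ (0.5696, -0.8219) (||v_1|| = 1).

λ_1 = 20.772,  λ_2 = 12.228;  v_1 ≈ (0.5696, -0.8219)


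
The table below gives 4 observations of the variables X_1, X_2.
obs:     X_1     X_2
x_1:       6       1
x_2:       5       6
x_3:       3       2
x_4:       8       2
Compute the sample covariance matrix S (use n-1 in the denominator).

Step 1 — column means:
  mean(X_1) = (6 + 5 + 3 + 8) / 4 = 22/4 = 5.5
  mean(X_2) = (1 + 6 + 2 + 2) / 4 = 11/4 = 2.75

Step 2 — sample covariance S[i,j] = (1/(n-1)) · Σ_k (x_{k,i} - mean_i) · (x_{k,j} - mean_j), with n-1 = 3.
  S[X_1,X_1] = ((0.5)·(0.5) + (-0.5)·(-0.5) + (-2.5)·(-2.5) + (2.5)·(2.5)) / 3 = 13/3 = 4.3333
  S[X_1,X_2] = ((0.5)·(-1.75) + (-0.5)·(3.25) + (-2.5)·(-0.75) + (2.5)·(-0.75)) / 3 = -2.5/3 = -0.8333
  S[X_2,X_2] = ((-1.75)·(-1.75) + (3.25)·(3.25) + (-0.75)·(-0.75) + (-0.75)·(-0.75)) / 3 = 14.75/3 = 4.9167

S is symmetric (S[j,i] = S[i,j]). Assembling:

S = [[4.3333, -0.8333],
 [-0.8333, 4.9167]]


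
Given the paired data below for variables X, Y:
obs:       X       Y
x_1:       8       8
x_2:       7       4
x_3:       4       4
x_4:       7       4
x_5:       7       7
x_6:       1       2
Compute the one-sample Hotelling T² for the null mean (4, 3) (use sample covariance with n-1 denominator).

Step 1 — sample mean vector:
  mean(X) = (8 + 7 + 4 + 7 + 7 + 1) / 6 = 34/6 = 5.6667
  mean(Y) = (8 + 4 + 4 + 4 + 7 + 2) / 6 = 29/6 = 4.8333
  x̄ = (5.6667, 4.8333),  deviation x̄ - mu_0 = (5.6667, 4.8333) - (4, 3) = (1.6667, 1.8333).

Step 2 — sample covariance matrix, S[i,j] = (1/(n-1)) · Σ_k (x_{k,i} - mean_i) · (x_{k,j} - mean_j), divisor n-1 = 5:
  S[X,X] = ((2.3333)·(2.3333) + (1.3333)·(1.3333) + (-1.6667)·(-1.6667) + (1.3333)·(1.3333) + (1.3333)·(1.3333) + (-4.6667)·(-4.6667)) / 5 = 35.3333/5 = 7.0667
  S[X,Y] = ((2.3333)·(3.1667) + (1.3333)·(-0.8333) + (-1.6667)·(-0.8333) + (1.3333)·(-0.8333) + (1.3333)·(2.1667) + (-4.6667)·(-2.8333)) / 5 = 22.6667/5 = 4.5333
  S[Y,Y] = ((3.1667)·(3.1667) + (-0.8333)·(-0.8333) + (-0.8333)·(-0.8333) + (-0.8333)·(-0.8333) + (2.1667)·(2.1667) + (-2.8333)·(-2.8333)) / 5 = 24.8333/5 = 4.9667
  S = [[7.0667, 4.5333],
 [4.5333, 4.9667]].

Step 3 — invert S. det(S) = 7.0667·4.9667 - (4.5333)² = 14.5467.
  S^{-1} = (1/det) · [[d, -b], [-b, a]] = [[0.3414, -0.3116],
 [-0.3116, 0.4858]].

Step 4 — quadratic form (x̄ - mu_0)^T · S^{-1} · (x̄ - mu_0):
  S^{-1} · (x̄ - mu_0) = (-0.0023, 0.3712),
  (x̄ - mu_0)^T · [...] = (1.6667)·(-0.0023) + (1.8333)·(0.3712) = 0.6767.

Step 5 — scale by n: T² = 6 · 0.6767 = 4.0605.

T² ≈ 4.0605


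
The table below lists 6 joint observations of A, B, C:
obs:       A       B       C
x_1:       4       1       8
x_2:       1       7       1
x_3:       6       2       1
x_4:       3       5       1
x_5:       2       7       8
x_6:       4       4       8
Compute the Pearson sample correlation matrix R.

Step 1 — column means:
  mean(A) = (4 + 1 + 6 + 3 + 2 + 4) / 6 = 20/6 = 3.3333
  mean(B) = (1 + 7 + 2 + 5 + 7 + 4) / 6 = 26/6 = 4.3333
  mean(C) = (8 + 1 + 1 + 1 + 8 + 8) / 6 = 27/6 = 4.5

Step 2 — sample variances and covariances s[i,j] = (1/(n-1)) · Σ_k (x_{k,i} - mean_i) · (x_{k,j} - mean_j), with n-1 = 5:
  s[A,A] = ((0.6667)·(0.6667) + (-2.3333)·(-2.3333) + (2.6667)·(2.6667) + (-0.3333)·(-0.3333) + (-1.3333)·(-1.3333) + (0.6667)·(0.6667)) / 5 = 15.3333/5 = 3.0667
  s[A,B] = ((0.6667)·(-3.3333) + (-2.3333)·(2.6667) + (2.6667)·(-2.3333) + (-0.3333)·(0.6667) + (-1.3333)·(2.6667) + (0.6667)·(-0.3333)) / 5 = -18.6667/5 = -3.7333
  s[A,C] = ((0.6667)·(3.5) + (-2.3333)·(-3.5) + (2.6667)·(-3.5) + (-0.3333)·(-3.5) + (-1.3333)·(3.5) + (0.6667)·(3.5)) / 5 = 0/5 = 0
  s[B,B] = ((-3.3333)·(-3.3333) + (2.6667)·(2.6667) + (-2.3333)·(-2.3333) + (0.6667)·(0.6667) + (2.6667)·(2.6667) + (-0.3333)·(-0.3333)) / 5 = 31.3333/5 = 6.2667
  s[B,C] = ((-3.3333)·(3.5) + (2.6667)·(-3.5) + (-2.3333)·(-3.5) + (0.6667)·(-3.5) + (2.6667)·(3.5) + (-0.3333)·(3.5)) / 5 = -7/5 = -1.4
  s[C,C] = ((3.5)·(3.5) + (-3.5)·(-3.5) + (-3.5)·(-3.5) + (-3.5)·(-3.5) + (3.5)·(3.5) + (3.5)·(3.5)) / 5 = 73.5/5 = 14.7
  Sample standard deviations s_i = √(s[i,i]):
  s(A) = √(3.0667) = 1.7512
  s(B) = √(6.2667) = 2.5033
  s(C) = √(14.7) = 3.8341

Step 3 — r_{ij} = s_{ij} / (s_i · s_j):
  r[A,A] = 1 (diagonal).
  r[A,B] = -3.7333 / (1.7512 · 2.5033) = -3.7333 / 4.3838 = -0.8516
  r[A,C] = 0 / (1.7512 · 3.8341) = 0 / 6.7142 = 0
  r[B,B] = 1 (diagonal).
  r[B,C] = -1.4 / (2.5033 · 3.8341) = -1.4 / 9.5979 = -0.1459
  r[C,C] = 1 (diagonal).

R is symmetric with unit diagonal. Assembling:

R = [[1, -0.8516, 0],
 [-0.8516, 1, -0.1459],
 [0, -0.1459, 1]]


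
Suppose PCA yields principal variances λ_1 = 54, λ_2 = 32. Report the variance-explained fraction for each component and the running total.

Step 1 — total variance = trace(Sigma) = Σ λ_i = 54 + 32 = 86.

Step 2 — fraction explained by component i = λ_i / Σ λ:
  PC1: 54/86 = 0.6279
  PC2: 32/86 = 0.3721

Step 3 — cumulative fraction after k components = (λ_1 + ... + λ_k) / Σ λ:
  k = 1: 54/86 = 0.6279
  k = 2: (54 + 32)/86 = 86/86 = 1

Summary (fraction, with percent):

explained: PC1 0.6279 (62.79%), PC2 0.3721 (37.21%);  cumulative: 0.6279, 1


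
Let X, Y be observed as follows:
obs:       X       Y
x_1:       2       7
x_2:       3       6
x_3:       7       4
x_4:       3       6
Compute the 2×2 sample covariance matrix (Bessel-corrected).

Step 1 — column means:
  mean(X) = (2 + 3 + 7 + 3) / 4 = 15/4 = 3.75
  mean(Y) = (7 + 6 + 4 + 6) / 4 = 23/4 = 5.75

Step 2 — sample covariance S[i,j] = (1/(n-1)) · Σ_k (x_{k,i} - mean_i) · (x_{k,j} - mean_j), with n-1 = 3.
  S[X,X] = ((-1.75)·(-1.75) + (-0.75)·(-0.75) + (3.25)·(3.25) + (-0.75)·(-0.75)) / 3 = 14.75/3 = 4.9167
  S[X,Y] = ((-1.75)·(1.25) + (-0.75)·(0.25) + (3.25)·(-1.75) + (-0.75)·(0.25)) / 3 = -8.25/3 = -2.75
  S[Y,Y] = ((1.25)·(1.25) + (0.25)·(0.25) + (-1.75)·(-1.75) + (0.25)·(0.25)) / 3 = 4.75/3 = 1.5833

S is symmetric (S[j,i] = S[i,j]). Assembling:

S = [[4.9167, -2.75],
 [-2.75, 1.5833]]


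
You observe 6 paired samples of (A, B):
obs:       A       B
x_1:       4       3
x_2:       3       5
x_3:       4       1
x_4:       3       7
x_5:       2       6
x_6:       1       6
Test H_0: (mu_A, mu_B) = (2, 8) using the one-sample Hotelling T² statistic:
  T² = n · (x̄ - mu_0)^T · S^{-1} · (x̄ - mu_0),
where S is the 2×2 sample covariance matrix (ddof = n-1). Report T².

Step 1 — sample mean vector:
  mean(A) = (4 + 3 + 4 + 3 + 2 + 1) / 6 = 17/6 = 2.8333
  mean(B) = (3 + 5 + 1 + 7 + 6 + 6) / 6 = 28/6 = 4.6667
  x̄ = (2.8333, 4.6667),  deviation x̄ - mu_0 = (2.8333, 4.6667) - (2, 8) = (0.8333, -3.3333).

Step 2 — sample covariance matrix, S[i,j] = (1/(n-1)) · Σ_k (x_{k,i} - mean_i) · (x_{k,j} - mean_j), divisor n-1 = 5:
  S[A,A] = ((1.1667)·(1.1667) + (0.1667)·(0.1667) + (1.1667)·(1.1667) + (0.1667)·(0.1667) + (-0.8333)·(-0.8333) + (-1.8333)·(-1.8333)) / 5 = 6.8333/5 = 1.3667
  S[A,B] = ((1.1667)·(-1.6667) + (0.1667)·(0.3333) + (1.1667)·(-3.6667) + (0.1667)·(2.3333) + (-0.8333)·(1.3333) + (-1.8333)·(1.3333)) / 5 = -9.3333/5 = -1.8667
  S[B,B] = ((-1.6667)·(-1.6667) + (0.3333)·(0.3333) + (-3.6667)·(-3.6667) + (2.3333)·(2.3333) + (1.3333)·(1.3333) + (1.3333)·(1.3333)) / 5 = 25.3333/5 = 5.0667
  S = [[1.3667, -1.8667],
 [-1.8667, 5.0667]].

Step 3 — invert S. det(S) = 1.3667·5.0667 - (-1.8667)² = 3.44.
  S^{-1} = (1/det) · [[d, -b], [-b, a]] = [[1.4729, 0.5426],
 [0.5426, 0.3973]].

Step 4 — quadratic form (x̄ - mu_0)^T · S^{-1} · (x̄ - mu_0):
  S^{-1} · (x̄ - mu_0) = (-0.5814, -0.8721),
  (x̄ - mu_0)^T · [...] = (0.8333)·(-0.5814) + (-3.3333)·(-0.8721) = 2.4225.

Step 5 — scale by n: T² = 6 · 2.4225 = 14.5349.

T² ≈ 14.5349


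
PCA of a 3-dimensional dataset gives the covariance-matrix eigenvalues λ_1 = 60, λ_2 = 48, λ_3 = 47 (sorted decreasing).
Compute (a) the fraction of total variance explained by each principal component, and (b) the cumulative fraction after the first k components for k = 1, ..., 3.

Step 1 — total variance = trace(Sigma) = Σ λ_i = 60 + 48 + 47 = 155.

Step 2 — fraction explained by component i = λ_i / Σ λ:
  PC1: 60/155 = 0.3871
  PC2: 48/155 = 0.3097
  PC3: 47/155 = 0.3032

Step 3 — cumulative fraction after k components = (λ_1 + ... + λ_k) / Σ λ:
  k = 1: 60/155 = 0.3871
  k = 2: (60 + 48)/155 = 108/155 = 0.6968
  k = 3: (60 + 48 + 47)/155 = 155/155 = 1

Summary (fraction, with percent):

explained: PC1 0.3871 (38.71%), PC2 0.3097 (30.97%), PC3 0.3032 (30.32%);  cumulative: 0.3871, 0.6968, 1


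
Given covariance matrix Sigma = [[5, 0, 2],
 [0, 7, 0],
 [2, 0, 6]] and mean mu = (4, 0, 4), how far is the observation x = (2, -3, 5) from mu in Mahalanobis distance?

Step 1 — centre the observation: (x - mu) = (-2, -3, 1).

Step 2 — invert Sigma (cofactor / det for 3×3, or solve directly):
  Sigma^{-1} = [[0.2308, 0, -0.0769],
 [0, 0.1429, 0],
 [-0.0769, 0, 0.1923]].

Step 3 — form the quadratic (x - mu)^T · Sigma^{-1} · (x - mu):
  Sigma^{-1} · (x - mu) = (-0.5385, -0.4286, 0.3462).
  (x - mu)^T · [Sigma^{-1} · (x - mu)] = (-2)·(-0.5385) + (-3)·(-0.4286) + (1)·(0.3462) = 2.7088.

Step 4 — take square root: d = √(2.7088) ≈ 1.6458.

d(x, mu) = √(2.7088) ≈ 1.6458


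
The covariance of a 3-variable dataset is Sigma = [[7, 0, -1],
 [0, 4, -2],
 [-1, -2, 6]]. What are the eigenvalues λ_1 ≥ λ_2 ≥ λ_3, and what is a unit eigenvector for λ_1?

Step 1 — characteristic polynomial p(λ) = det(λI - Sigma) = λ³ - tr·λ² + c_1·λ - det, where tr = trace, c_1 = sum of the principal 2×2 minors, det = det(Sigma):
  tr = 7 + 4 + 6 = 17,
  c_1 = (7·4 - (0)²) + (7·6 - (-1)²) + (4·6 - (-2)²) = 28 + 41 + 20 = 89,
  det = 7·(4·6 - (-2)²) - (0)·((0)·6 - (-2)·(-1)) + (-1)·((0)·(-2) - 4·(-1)) = 7·(20) - (0)·(-2) + (-1)·(4) = 136.
  So p(λ) = λ³ - 17λ² + 89λ - 136.
Step 2 — look for an integer root (rational root theorem: any rational root is an integer divisor of 136). Testing λ = 8:
  p(8) = 512 - 1088 + 712 - 136 = 0  ✓
  Dividing out (λ - 8): p(λ) = (λ - 8)(λ² - 9λ + 17).
Step 3 — remaining eigenvalues from the quadratic λ² - 9λ + 17 = 0:
  Δ = 9² - 4·17 = 81 - 68 = 13,  λ = (9 ± √13)/2 = (9 ± 3.6056)/2 ≈ 6.3028 or 2.6972.
  Sorted: λ_1 = 8,  λ_2 = 6.3028,  λ_3 = 2.6972  (check: sum = 17 = tr ✓).

Step 4 — unit eigenvector for λ_1 = 8: v spans the null space of (Sigma - λ_1 I), whose rows are
  r_1 = (-1, 0, -1),  r_2 = (0, -4, -2),  r_3 = (-1, -2, -2).
  v is orthogonal to every row, so take v ∝ r_1 × r_2 = ((0)·(-2) - (-1)·(-4), (-1)·(0) - (-1)·(-2), (-1)·(-4) - (0)·(0)) = (-4, -2, 4).
  Rescale (divide by 2; multiply by -1 so the first nonzero entry is positive): u = (2, 1, -2).
  ||u|| = √((2)² + (1)² + (-2)²) = √(9) = 3,  v_1 = u/||u|| ≈ (0.6667, 0.3333, -0.6667) (||v_1|| = 1).

λ_1 = 8,  λ_2 = 6.3028,  λ_3 = 2.6972;  v_1 ≈ (0.6667, 0.3333, -0.6667)


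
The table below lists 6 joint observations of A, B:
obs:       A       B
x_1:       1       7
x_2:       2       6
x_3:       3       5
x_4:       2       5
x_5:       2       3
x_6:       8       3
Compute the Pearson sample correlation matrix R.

Step 1 — column means:
  mean(A) = (1 + 2 + 3 + 2 + 2 + 8) / 6 = 18/6 = 3
  mean(B) = (7 + 6 + 5 + 5 + 3 + 3) / 6 = 29/6 = 4.8333

Step 2 — sample variances and covariances s[i,j] = (1/(n-1)) · Σ_k (x_{k,i} - mean_i) · (x_{k,j} - mean_j), with n-1 = 5:
  s[A,A] = ((-2)·(-2) + (-1)·(-1) + (0)·(0) + (-1)·(-1) + (-1)·(-1) + (5)·(5)) / 5 = 32/5 = 6.4
  s[A,B] = ((-2)·(2.1667) + (-1)·(1.1667) + (0)·(0.1667) + (-1)·(0.1667) + (-1)·(-1.8333) + (5)·(-1.8333)) / 5 = -13/5 = -2.6
  s[B,B] = ((2.1667)·(2.1667) + (1.1667)·(1.1667) + (0.1667)·(0.1667) + (0.1667)·(0.1667) + (-1.8333)·(-1.8333) + (-1.8333)·(-1.8333)) / 5 = 12.8333/5 = 2.5667
  Sample standard deviations s_i = √(s[i,i]):
  s(A) = √(6.4) = 2.5298
  s(B) = √(2.5667) = 1.6021

Step 3 — r_{ij} = s_{ij} / (s_i · s_j):
  r[A,A] = 1 (diagonal).
  r[A,B] = -2.6 / (2.5298 · 1.6021) = -2.6 / 4.053 = -0.6415
  r[B,B] = 1 (diagonal).

R is symmetric with unit diagonal. Assembling:

R = [[1, -0.6415],
 [-0.6415, 1]]


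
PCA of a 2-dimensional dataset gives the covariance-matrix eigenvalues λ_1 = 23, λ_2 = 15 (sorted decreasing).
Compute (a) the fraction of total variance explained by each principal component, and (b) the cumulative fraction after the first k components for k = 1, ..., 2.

Step 1 — total variance = trace(Sigma) = Σ λ_i = 23 + 15 = 38.

Step 2 — fraction explained by component i = λ_i / Σ λ:
  PC1: 23/38 = 0.6053
  PC2: 15/38 = 0.3947

Step 3 — cumulative fraction after k components = (λ_1 + ... + λ_k) / Σ λ:
  k = 1: 23/38 = 0.6053
  k = 2: (23 + 15)/38 = 38/38 = 1

Summary (fraction, with percent):

explained: PC1 0.6053 (60.53%), PC2 0.3947 (39.47%);  cumulative: 0.6053, 1


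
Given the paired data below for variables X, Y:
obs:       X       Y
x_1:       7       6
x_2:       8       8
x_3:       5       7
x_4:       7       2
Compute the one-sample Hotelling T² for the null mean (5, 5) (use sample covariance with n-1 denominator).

Step 1 — sample mean vector:
  mean(X) = (7 + 8 + 5 + 7) / 4 = 27/4 = 6.75
  mean(Y) = (6 + 8 + 7 + 2) / 4 = 23/4 = 5.75
  x̄ = (6.75, 5.75),  deviation x̄ - mu_0 = (6.75, 5.75) - (5, 5) = (1.75, 0.75).

Step 2 — sample covariance matrix, S[i,j] = (1/(n-1)) · Σ_k (x_{k,i} - mean_i) · (x_{k,j} - mean_j), divisor n-1 = 3:
  S[X,X] = ((0.25)·(0.25) + (1.25)·(1.25) + (-1.75)·(-1.75) + (0.25)·(0.25)) / 3 = 4.75/3 = 1.5833
  S[X,Y] = ((0.25)·(0.25) + (1.25)·(2.25) + (-1.75)·(1.25) + (0.25)·(-3.75)) / 3 = -0.25/3 = -0.0833
  S[Y,Y] = ((0.25)·(0.25) + (2.25)·(2.25) + (1.25)·(1.25) + (-3.75)·(-3.75)) / 3 = 20.75/3 = 6.9167
  S = [[1.5833, -0.0833],
 [-0.0833, 6.9167]].

Step 3 — invert S. det(S) = 1.5833·6.9167 - (-0.0833)² = 10.9444.
  S^{-1} = (1/det) · [[d, -b], [-b, a]] = [[0.632, 0.0076],
 [0.0076, 0.1447]].

Step 4 — quadratic form (x̄ - mu_0)^T · S^{-1} · (x̄ - mu_0):
  S^{-1} · (x̄ - mu_0) = (1.1117, 0.1218),
  (x̄ - mu_0)^T · [...] = (1.75)·(1.1117) + (0.75)·(0.1218) = 2.0368.

Step 5 — scale by n: T² = 4 · 2.0368 = 8.1472.

T² ≈ 8.1472


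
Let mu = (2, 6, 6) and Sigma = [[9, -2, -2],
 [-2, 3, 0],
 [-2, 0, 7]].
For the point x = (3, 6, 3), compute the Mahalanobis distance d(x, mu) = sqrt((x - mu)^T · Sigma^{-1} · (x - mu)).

Step 1 — centre the observation: (x - mu) = (1, 0, -3).

Step 2 — invert Sigma (cofactor / det for 3×3, or solve directly):
  Sigma^{-1} = [[0.1409, 0.094, 0.0403],
 [0.094, 0.396, 0.0268],
 [0.0403, 0.0268, 0.1544]].

Step 3 — form the quadratic (x - mu)^T · Sigma^{-1} · (x - mu):
  Sigma^{-1} · (x - mu) = (0.0201, 0.0134, -0.4228).
  (x - mu)^T · [Sigma^{-1} · (x - mu)] = (1)·(0.0201) + (0)·(0.0134) + (-3)·(-0.4228) = 1.2886.

Step 4 — take square root: d = √(1.2886) ≈ 1.1352.

d(x, mu) = √(1.2886) ≈ 1.1352


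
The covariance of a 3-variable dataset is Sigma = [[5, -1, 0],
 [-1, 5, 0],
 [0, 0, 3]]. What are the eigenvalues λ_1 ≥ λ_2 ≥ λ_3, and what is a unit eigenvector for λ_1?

Step 1 — characteristic polynomial p(λ) = det(λI - Sigma) = λ³ - tr·λ² + c_1·λ - det, where tr = trace, c_1 = sum of the principal 2×2 minors, det = det(Sigma):
  tr = 5 + 5 + 3 = 13,
  c_1 = (5·5 - (-1)²) + (5·3 - (0)²) + (5·3 - (0)²) = 24 + 15 + 15 = 54,
  det = 5·(5·3 - (0)²) - (-1)·((-1)·3 - (0)·(0)) + (0)·((-1)·(0) - 5·(0)) = 5·(15) - (-1)·(-3) + (0)·(0) = 72.
  So p(λ) = λ³ - 13λ² + 54λ - 72.
Step 2 — look for an integer root (rational root theorem: any rational root is an integer divisor of 72). Testing λ = 3:
  p(3) = 27 - 117 + 162 - 72 = 0  ✓
  Dividing out (λ - 3): p(λ) = (λ - 3)(λ² - 10λ + 24).
Step 3 — remaining eigenvalues from the quadratic λ² - 10λ + 24 = 0:
  Δ = 10² - 4·24 = 100 - 96 = 4,  λ = (10 ± √4)/2 = (10 ± 2)/2 = 6 or 4.
  Sorted: λ_1 = 6,  λ_2 = 4,  λ_3 = 3  (check: sum = 13 = tr ✓).

Step 4 — unit eigenvector for λ_1 = 6: v spans the null space of (Sigma - λ_1 I), whose rows are
  r_1 = (-1, -1, 0),  r_2 = (-1, -1, 0),  r_3 = (0, 0, -3).
  v is orthogonal to every row, so take v ∝ r_1 × r_3 = ((-1)·(-3) - (0)·(0), (0)·(0) - (-1)·(-3), (-1)·(0) - (-1)·(0)) = (3, -3, 0).
  Rescale (divide by 3): u = (1, -1, 0).
  ||u|| = √((1)² + (-1)² + (0)²) = √(2) ≈ 1.4142,  v_1 = u/||u|| ≈ (0.7071, -0.7071, 0) (||v_1|| = 1).

λ_1 = 6,  λ_2 = 4,  λ_3 = 3;  v_1 ≈ (0.7071, -0.7071, 0)


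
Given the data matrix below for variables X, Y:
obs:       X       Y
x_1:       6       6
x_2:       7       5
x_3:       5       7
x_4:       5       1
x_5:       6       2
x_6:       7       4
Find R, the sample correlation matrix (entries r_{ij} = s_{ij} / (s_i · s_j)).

Step 1 — column means:
  mean(X) = (6 + 7 + 5 + 5 + 6 + 7) / 6 = 36/6 = 6
  mean(Y) = (6 + 5 + 7 + 1 + 2 + 4) / 6 = 25/6 = 4.1667

Step 2 — sample variances and covariances s[i,j] = (1/(n-1)) · Σ_k (x_{k,i} - mean_i) · (x_{k,j} - mean_j), with n-1 = 5:
  s[X,X] = ((0)·(0) + (1)·(1) + (-1)·(-1) + (-1)·(-1) + (0)·(0) + (1)·(1)) / 5 = 4/5 = 0.8
  s[X,Y] = ((0)·(1.8333) + (1)·(0.8333) + (-1)·(2.8333) + (-1)·(-3.1667) + (0)·(-2.1667) + (1)·(-0.1667)) / 5 = 1/5 = 0.2
  s[Y,Y] = ((1.8333)·(1.8333) + (0.8333)·(0.8333) + (2.8333)·(2.8333) + (-3.1667)·(-3.1667) + (-2.1667)·(-2.1667) + (-0.1667)·(-0.1667)) / 5 = 26.8333/5 = 5.3667
  Sample standard deviations s_i = √(s[i,i]):
  s(X) = √(0.8) = 0.8944
  s(Y) = √(5.3667) = 2.3166

Step 3 — r_{ij} = s_{ij} / (s_i · s_j):
  r[X,X] = 1 (diagonal).
  r[X,Y] = 0.2 / (0.8944 · 2.3166) = 0.2 / 2.072 = 0.0965
  r[Y,Y] = 1 (diagonal).

R is symmetric with unit diagonal. Assembling:

R = [[1, 0.0965],
 [0.0965, 1]]


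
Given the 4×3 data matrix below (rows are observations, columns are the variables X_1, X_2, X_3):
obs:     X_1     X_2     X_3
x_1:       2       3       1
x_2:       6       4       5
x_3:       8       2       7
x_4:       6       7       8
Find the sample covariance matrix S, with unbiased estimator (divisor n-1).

Step 1 — column means:
  mean(X_1) = (2 + 6 + 8 + 6) / 4 = 22/4 = 5.5
  mean(X_2) = (3 + 4 + 2 + 7) / 4 = 16/4 = 4
  mean(X_3) = (1 + 5 + 7 + 8) / 4 = 21/4 = 5.25

Step 2 — sample covariance S[i,j] = (1/(n-1)) · Σ_k (x_{k,i} - mean_i) · (x_{k,j} - mean_j), with n-1 = 3.
  S[X_1,X_1] = ((-3.5)·(-3.5) + (0.5)·(0.5) + (2.5)·(2.5) + (0.5)·(0.5)) / 3 = 19/3 = 6.3333
  S[X_1,X_2] = ((-3.5)·(-1) + (0.5)·(0) + (2.5)·(-2) + (0.5)·(3)) / 3 = 0/3 = 0
  S[X_1,X_3] = ((-3.5)·(-4.25) + (0.5)·(-0.25) + (2.5)·(1.75) + (0.5)·(2.75)) / 3 = 20.5/3 = 6.8333
  S[X_2,X_2] = ((-1)·(-1) + (0)·(0) + (-2)·(-2) + (3)·(3)) / 3 = 14/3 = 4.6667
  S[X_2,X_3] = ((-1)·(-4.25) + (0)·(-0.25) + (-2)·(1.75) + (3)·(2.75)) / 3 = 9/3 = 3
  S[X_3,X_3] = ((-4.25)·(-4.25) + (-0.25)·(-0.25) + (1.75)·(1.75) + (2.75)·(2.75)) / 3 = 28.75/3 = 9.5833

S is symmetric (S[j,i] = S[i,j]). Assembling:

S = [[6.3333, 0, 6.8333],
 [0, 4.6667, 3],
 [6.8333, 3, 9.5833]]


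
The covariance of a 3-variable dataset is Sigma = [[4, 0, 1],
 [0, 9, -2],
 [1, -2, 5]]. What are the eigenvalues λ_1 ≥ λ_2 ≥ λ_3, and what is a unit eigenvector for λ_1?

Step 1 — characteristic polynomial p(λ) = det(λI - Sigma) = λ³ - tr·λ² + c_1·λ - det, where tr = trace, c_1 = sum of the principal 2×2 minors, det = det(Sigma):
  tr = 4 + 9 + 5 = 18,
  c_1 = (4·9 - (0)²) + (4·5 - (1)²) + (9·5 - (-2)²) = 36 + 19 + 41 = 96,
  det = 4·(9·5 - (-2)²) - (0)·((0)·5 - (-2)·(1)) + (1)·((0)·(-2) - 9·(1)) = 4·(41) - (0)·(2) + (1)·(-9) = 155.
  So p(λ) = λ³ - 18λ² + 96λ - 155.
Step 2 — look for an integer root (rational root theorem: any rational root is an integer divisor of 155). Testing λ = 5:
  p(5) = 125 - 450 + 480 - 155 = 0  ✓
  Dividing out (λ - 5): p(λ) = (λ - 5)(λ² - 13λ + 31).
Step 3 — remaining eigenvalues from the quadratic λ² - 13λ + 31 = 0:
  Δ = 13² - 4·31 = 169 - 124 = 45,  λ = (13 ± √45)/2 = (13 ± 6.7082)/2 ≈ 9.8541 or 3.1459.
  Sorted: λ_1 = 9.8541,  λ_2 = 5,  λ_3 = 3.1459  (check: sum = 18 = tr ✓).

Step 4 — unit eigenvector for λ_1 ≈ 9.8541: v spans the null space of (Sigma - λ_1 I), whose rows are
  r_1 = (-5.8541, 0, 1),  r_2 = (0, -0.8541, -2),  r_3 = (1, -2, -4.8541).
  v is orthogonal to every row, so take v ∝ r_1 × r_2 = ((0)·(-2) - (1)·(-0.8541), (1)·(0) - (-5.8541)·(-2), (-5.8541)·(-0.8541) - (0)·(0)) ≈ (0.8541, -11.7082, 5).
  Let u = (0.8541, -11.7082, 5).
  ||u|| = √((0.8541)² + (-11.7082)² + (5)²) = √(162.8115) ≈ 12.7598,  v_1 = u/||u|| ≈ (0.0669, -0.9176, 0.3919) (||v_1|| = 1).

λ_1 = 9.8541,  λ_2 = 5,  λ_3 = 3.1459;  v_1 ≈ (0.0669, -0.9176, 0.3919)


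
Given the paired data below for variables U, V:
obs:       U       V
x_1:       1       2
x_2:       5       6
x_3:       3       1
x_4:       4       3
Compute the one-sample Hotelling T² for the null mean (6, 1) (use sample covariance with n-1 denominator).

Step 1 — sample mean vector:
  mean(U) = (1 + 5 + 3 + 4) / 4 = 13/4 = 3.25
  mean(V) = (2 + 6 + 1 + 3) / 4 = 12/4 = 3
  x̄ = (3.25, 3),  deviation x̄ - mu_0 = (3.25, 3) - (6, 1) = (-2.75, 2).

Step 2 — sample covariance matrix, S[i,j] = (1/(n-1)) · Σ_k (x_{k,i} - mean_i) · (x_{k,j} - mean_j), divisor n-1 = 3:
  S[U,U] = ((-2.25)·(-2.25) + (1.75)·(1.75) + (-0.25)·(-0.25) + (0.75)·(0.75)) / 3 = 8.75/3 = 2.9167
  S[U,V] = ((-2.25)·(-1) + (1.75)·(3) + (-0.25)·(-2) + (0.75)·(0)) / 3 = 8/3 = 2.6667
  S[V,V] = ((-1)·(-1) + (3)·(3) + (-2)·(-2) + (0)·(0)) / 3 = 14/3 = 4.6667
  S = [[2.9167, 2.6667],
 [2.6667, 4.6667]].

Step 3 — invert S. det(S) = 2.9167·4.6667 - (2.6667)² = 6.5.
  S^{-1} = (1/det) · [[d, -b], [-b, a]] = [[0.7179, -0.4103],
 [-0.4103, 0.4487]].

Step 4 — quadratic form (x̄ - mu_0)^T · S^{-1} · (x̄ - mu_0):
  S^{-1} · (x̄ - mu_0) = (-2.7949, 2.0256),
  (x̄ - mu_0)^T · [...] = (-2.75)·(-2.7949) + (2)·(2.0256) = 11.7372.

Step 5 — scale by n: T² = 4 · 11.7372 = 46.9487.

T² ≈ 46.9487


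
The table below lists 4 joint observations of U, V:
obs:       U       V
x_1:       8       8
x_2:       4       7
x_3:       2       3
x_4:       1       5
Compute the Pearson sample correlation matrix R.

Step 1 — column means:
  mean(U) = (8 + 4 + 2 + 1) / 4 = 15/4 = 3.75
  mean(V) = (8 + 7 + 3 + 5) / 4 = 23/4 = 5.75

Step 2 — sample variances and covariances s[i,j] = (1/(n-1)) · Σ_k (x_{k,i} - mean_i) · (x_{k,j} - mean_j), with n-1 = 3:
  s[U,U] = ((4.25)·(4.25) + (0.25)·(0.25) + (-1.75)·(-1.75) + (-2.75)·(-2.75)) / 3 = 28.75/3 = 9.5833
  s[U,V] = ((4.25)·(2.25) + (0.25)·(1.25) + (-1.75)·(-2.75) + (-2.75)·(-0.75)) / 3 = 16.75/3 = 5.5833
  s[V,V] = ((2.25)·(2.25) + (1.25)·(1.25) + (-2.75)·(-2.75) + (-0.75)·(-0.75)) / 3 = 14.75/3 = 4.9167
  Sample standard deviations s_i = √(s[i,i]):
  s(U) = √(9.5833) = 3.0957
  s(V) = √(4.9167) = 2.2174

Step 3 — r_{ij} = s_{ij} / (s_i · s_j):
  r[U,U] = 1 (diagonal).
  r[U,V] = 5.5833 / (3.0957 · 2.2174) = 5.5833 / 6.8643 = 0.8134
  r[V,V] = 1 (diagonal).

R is symmetric with unit diagonal. Assembling:

R = [[1, 0.8134],
 [0.8134, 1]]


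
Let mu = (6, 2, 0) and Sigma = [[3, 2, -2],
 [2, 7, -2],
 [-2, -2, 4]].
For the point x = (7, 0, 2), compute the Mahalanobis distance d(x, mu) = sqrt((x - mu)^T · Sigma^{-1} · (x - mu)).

Step 1 — centre the observation: (x - mu) = (1, -2, 2).

Step 2 — invert Sigma (cofactor / det for 3×3, or solve directly):
  Sigma^{-1} = [[0.5455, -0.0909, 0.2273],
 [-0.0909, 0.1818, 0.0455],
 [0.2273, 0.0455, 0.3864]].

Step 3 — form the quadratic (x - mu)^T · Sigma^{-1} · (x - mu):
  Sigma^{-1} · (x - mu) = (1.1818, -0.3636, 0.9091).
  (x - mu)^T · [Sigma^{-1} · (x - mu)] = (1)·(1.1818) + (-2)·(-0.3636) + (2)·(0.9091) = 3.7273.

Step 4 — take square root: d = √(3.7273) ≈ 1.9306.

d(x, mu) = √(3.7273) ≈ 1.9306


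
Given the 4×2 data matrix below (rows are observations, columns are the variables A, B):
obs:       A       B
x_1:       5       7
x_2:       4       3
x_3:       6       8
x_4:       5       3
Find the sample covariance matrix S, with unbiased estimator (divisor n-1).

Step 1 — column means:
  mean(A) = (5 + 4 + 6 + 5) / 4 = 20/4 = 5
  mean(B) = (7 + 3 + 8 + 3) / 4 = 21/4 = 5.25

Step 2 — sample covariance S[i,j] = (1/(n-1)) · Σ_k (x_{k,i} - mean_i) · (x_{k,j} - mean_j), with n-1 = 3.
  S[A,A] = ((0)·(0) + (-1)·(-1) + (1)·(1) + (0)·(0)) / 3 = 2/3 = 0.6667
  S[A,B] = ((0)·(1.75) + (-1)·(-2.25) + (1)·(2.75) + (0)·(-2.25)) / 3 = 5/3 = 1.6667
  S[B,B] = ((1.75)·(1.75) + (-2.25)·(-2.25) + (2.75)·(2.75) + (-2.25)·(-2.25)) / 3 = 20.75/3 = 6.9167

S is symmetric (S[j,i] = S[i,j]). Assembling:

S = [[0.6667, 1.6667],
 [1.6667, 6.9167]]


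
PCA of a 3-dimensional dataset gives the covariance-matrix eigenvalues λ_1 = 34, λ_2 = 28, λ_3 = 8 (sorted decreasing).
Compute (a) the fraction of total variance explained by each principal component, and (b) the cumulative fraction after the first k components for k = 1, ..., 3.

Step 1 — total variance = trace(Sigma) = Σ λ_i = 34 + 28 + 8 = 70.

Step 2 — fraction explained by component i = λ_i / Σ λ:
  PC1: 34/70 = 0.4857
  PC2: 28/70 = 0.4
  PC3: 8/70 = 0.1143

Step 3 — cumulative fraction after k components = (λ_1 + ... + λ_k) / Σ λ:
  k = 1: 34/70 = 0.4857
  k = 2: (34 + 28)/70 = 62/70 = 0.8857
  k = 3: (34 + 28 + 8)/70 = 70/70 = 1

Summary (fraction, with percent):

explained: PC1 0.4857 (48.57%), PC2 0.4 (40%), PC3 0.1143 (11.43%);  cumulative: 0.4857, 0.8857, 1


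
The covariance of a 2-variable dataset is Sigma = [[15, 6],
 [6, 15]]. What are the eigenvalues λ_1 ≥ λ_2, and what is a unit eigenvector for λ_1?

Step 1 — characteristic polynomial of 2×2 Sigma:
  det(Sigma - λI) = λ² - trace · λ + det = 0.
  trace = 15 + 15 = 30, det = 15·15 - (6)² = 189.
Step 2 — discriminant:
  Δ = trace² - 4·det = 900 - 756 = 144.
Step 3 — eigenvalues:
  λ = (trace ± √Δ)/2 = (30 ± 12)/2,
  λ_1 = 21,  λ_2 = 9.

Step 4 — unit eigenvector for λ_1: solve (Sigma - λ_1 I)v = 0. First row:
  (15 - 21)·v_x + (6)·v_y = 0, i.e. (-6)·v_x + (6)·v_y = 0,
  so v ∝ (b, λ_1 - a) = (6, 6) = u.
  ||u|| = √((6)² + (6)²) = √(72) ≈ 8.4853,
  v_1 = u/||u|| ≈ (0.7071, 0.7071) (||v_1|| = 1).

λ_1 = 21,  λ_2 = 9;  v_1 ≈ (0.7071, 0.7071)


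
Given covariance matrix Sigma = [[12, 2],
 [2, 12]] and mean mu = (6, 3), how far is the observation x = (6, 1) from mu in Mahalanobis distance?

Step 1 — centre the observation: (x - mu) = (0, -2).

Step 2 — invert Sigma. det(Sigma) = 12·12 - (2)² = 140.
  Sigma^{-1} = (1/det) · [[d, -b], [-b, a]] = [[0.0857, -0.0143],
 [-0.0143, 0.0857]].

Step 3 — form the quadratic (x - mu)^T · Sigma^{-1} · (x - mu):
  Sigma^{-1} · (x - mu) = (0.0286, -0.1714).
  (x - mu)^T · [Sigma^{-1} · (x - mu)] = (0)·(0.0286) + (-2)·(-0.1714) = 0.3429.

Step 4 — take square root: d = √(0.3429) ≈ 0.5855.

d(x, mu) = √(0.3429) ≈ 0.5855


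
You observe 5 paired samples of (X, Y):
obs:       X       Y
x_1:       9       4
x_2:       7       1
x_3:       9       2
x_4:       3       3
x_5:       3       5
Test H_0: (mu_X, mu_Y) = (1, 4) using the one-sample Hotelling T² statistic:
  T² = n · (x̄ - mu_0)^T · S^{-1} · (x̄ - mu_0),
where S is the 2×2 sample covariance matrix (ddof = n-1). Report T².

Step 1 — sample mean vector:
  mean(X) = (9 + 7 + 9 + 3 + 3) / 5 = 31/5 = 6.2
  mean(Y) = (4 + 1 + 2 + 3 + 5) / 5 = 15/5 = 3
  x̄ = (6.2, 3),  deviation x̄ - mu_0 = (6.2, 3) - (1, 4) = (5.2, -1).

Step 2 — sample covariance matrix, S[i,j] = (1/(n-1)) · Σ_k (x_{k,i} - mean_i) · (x_{k,j} - mean_j), divisor n-1 = 4:
  S[X,X] = ((2.8)·(2.8) + (0.8)·(0.8) + (2.8)·(2.8) + (-3.2)·(-3.2) + (-3.2)·(-3.2)) / 4 = 36.8/4 = 9.2
  S[X,Y] = ((2.8)·(1) + (0.8)·(-2) + (2.8)·(-1) + (-3.2)·(0) + (-3.2)·(2)) / 4 = -8/4 = -2
  S[Y,Y] = ((1)·(1) + (-2)·(-2) + (-1)·(-1) + (0)·(0) + (2)·(2)) / 4 = 10/4 = 2.5
  S = [[9.2, -2],
 [-2, 2.5]].

Step 3 — invert S. det(S) = 9.2·2.5 - (-2)² = 19.
  S^{-1} = (1/det) · [[d, -b], [-b, a]] = [[0.1316, 0.1053],
 [0.1053, 0.4842]].

Step 4 — quadratic form (x̄ - mu_0)^T · S^{-1} · (x̄ - mu_0):
  S^{-1} · (x̄ - mu_0) = (0.5789, 0.0632),
  (x̄ - mu_0)^T · [...] = (5.2)·(0.5789) + (-1)·(0.0632) = 2.9474.

Step 5 — scale by n: T² = 5 · 2.9474 = 14.7368.

T² ≈ 14.7368


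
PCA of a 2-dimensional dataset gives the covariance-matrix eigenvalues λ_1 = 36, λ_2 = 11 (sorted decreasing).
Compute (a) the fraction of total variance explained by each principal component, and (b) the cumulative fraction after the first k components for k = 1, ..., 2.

Step 1 — total variance = trace(Sigma) = Σ λ_i = 36 + 11 = 47.

Step 2 — fraction explained by component i = λ_i / Σ λ:
  PC1: 36/47 = 0.766
  PC2: 11/47 = 0.234

Step 3 — cumulative fraction after k components = (λ_1 + ... + λ_k) / Σ λ:
  k = 1: 36/47 = 0.766
  k = 2: (36 + 11)/47 = 47/47 = 1

Summary (fraction, with percent):

explained: PC1 0.766 (76.6%), PC2 0.234 (23.4%);  cumulative: 0.766, 1


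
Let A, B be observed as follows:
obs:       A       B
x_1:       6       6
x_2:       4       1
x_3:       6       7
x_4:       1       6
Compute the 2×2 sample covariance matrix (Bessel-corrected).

Step 1 — column means:
  mean(A) = (6 + 4 + 6 + 1) / 4 = 17/4 = 4.25
  mean(B) = (6 + 1 + 7 + 6) / 4 = 20/4 = 5

Step 2 — sample covariance S[i,j] = (1/(n-1)) · Σ_k (x_{k,i} - mean_i) · (x_{k,j} - mean_j), with n-1 = 3.
  S[A,A] = ((1.75)·(1.75) + (-0.25)·(-0.25) + (1.75)·(1.75) + (-3.25)·(-3.25)) / 3 = 16.75/3 = 5.5833
  S[A,B] = ((1.75)·(1) + (-0.25)·(-4) + (1.75)·(2) + (-3.25)·(1)) / 3 = 3/3 = 1
  S[B,B] = ((1)·(1) + (-4)·(-4) + (2)·(2) + (1)·(1)) / 3 = 22/3 = 7.3333

S is symmetric (S[j,i] = S[i,j]). Assembling:

S = [[5.5833, 1],
 [1, 7.3333]]


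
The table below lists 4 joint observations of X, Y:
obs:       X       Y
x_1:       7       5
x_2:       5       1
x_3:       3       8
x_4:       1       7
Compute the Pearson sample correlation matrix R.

Step 1 — column means:
  mean(X) = (7 + 5 + 3 + 1) / 4 = 16/4 = 4
  mean(Y) = (5 + 1 + 8 + 7) / 4 = 21/4 = 5.25

Step 2 — sample variances and covariances s[i,j] = (1/(n-1)) · Σ_k (x_{k,i} - mean_i) · (x_{k,j} - mean_j), with n-1 = 3:
  s[X,X] = ((3)·(3) + (1)·(1) + (-1)·(-1) + (-3)·(-3)) / 3 = 20/3 = 6.6667
  s[X,Y] = ((3)·(-0.25) + (1)·(-4.25) + (-1)·(2.75) + (-3)·(1.75)) / 3 = -13/3 = -4.3333
  s[Y,Y] = ((-0.25)·(-0.25) + (-4.25)·(-4.25) + (2.75)·(2.75) + (1.75)·(1.75)) / 3 = 28.75/3 = 9.5833
  Sample standard deviations s_i = √(s[i,i]):
  s(X) = √(6.6667) = 2.582
  s(Y) = √(9.5833) = 3.0957

Step 3 — r_{ij} = s_{ij} / (s_i · s_j):
  r[X,X] = 1 (diagonal).
  r[X,Y] = -4.3333 / (2.582 · 3.0957) = -4.3333 / 7.9931 = -0.5421
  r[Y,Y] = 1 (diagonal).

R is symmetric with unit diagonal. Assembling:

R = [[1, -0.5421],
 [-0.5421, 1]]


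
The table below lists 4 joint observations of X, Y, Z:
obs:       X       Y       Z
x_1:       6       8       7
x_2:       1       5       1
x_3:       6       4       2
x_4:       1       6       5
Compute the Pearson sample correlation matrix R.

Step 1 — column means:
  mean(X) = (6 + 1 + 6 + 1) / 4 = 14/4 = 3.5
  mean(Y) = (8 + 5 + 4 + 6) / 4 = 23/4 = 5.75
  mean(Z) = (7 + 1 + 2 + 5) / 4 = 15/4 = 3.75

Step 2 — sample variances and covariances s[i,j] = (1/(n-1)) · Σ_k (x_{k,i} - mean_i) · (x_{k,j} - mean_j), with n-1 = 3:
  s[X,X] = ((2.5)·(2.5) + (-2.5)·(-2.5) + (2.5)·(2.5) + (-2.5)·(-2.5)) / 3 = 25/3 = 8.3333
  s[X,Y] = ((2.5)·(2.25) + (-2.5)·(-0.75) + (2.5)·(-1.75) + (-2.5)·(0.25)) / 3 = 2.5/3 = 0.8333
  s[X,Z] = ((2.5)·(3.25) + (-2.5)·(-2.75) + (2.5)·(-1.75) + (-2.5)·(1.25)) / 3 = 7.5/3 = 2.5
  s[Y,Y] = ((2.25)·(2.25) + (-0.75)·(-0.75) + (-1.75)·(-1.75) + (0.25)·(0.25)) / 3 = 8.75/3 = 2.9167
  s[Y,Z] = ((2.25)·(3.25) + (-0.75)·(-2.75) + (-1.75)·(-1.75) + (0.25)·(1.25)) / 3 = 12.75/3 = 4.25
  s[Z,Z] = ((3.25)·(3.25) + (-2.75)·(-2.75) + (-1.75)·(-1.75) + (1.25)·(1.25)) / 3 = 22.75/3 = 7.5833
  Sample standard deviations s_i = √(s[i,i]):
  s(X) = √(8.3333) = 2.8868
  s(Y) = √(2.9167) = 1.7078
  s(Z) = √(7.5833) = 2.7538

Step 3 — r_{ij} = s_{ij} / (s_i · s_j):
  r[X,X] = 1 (diagonal).
  r[X,Y] = 0.8333 / (2.8868 · 1.7078) = 0.8333 / 4.9301 = 0.169
  r[X,Z] = 2.5 / (2.8868 · 2.7538) = 2.5 / 7.9495 = 0.3145
  r[Y,Y] = 1 (diagonal).
  r[Y,Z] = 4.25 / (1.7078 · 2.7538) = 4.25 / 4.703 = 0.9037
  r[Z,Z] = 1 (diagonal).

R is symmetric with unit diagonal. Assembling:

R = [[1, 0.169, 0.3145],
 [0.169, 1, 0.9037],
 [0.3145, 0.9037, 1]]


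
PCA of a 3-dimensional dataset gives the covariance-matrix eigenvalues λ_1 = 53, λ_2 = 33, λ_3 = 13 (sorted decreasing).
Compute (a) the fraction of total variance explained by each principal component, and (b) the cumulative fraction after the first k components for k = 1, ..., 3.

Step 1 — total variance = trace(Sigma) = Σ λ_i = 53 + 33 + 13 = 99.

Step 2 — fraction explained by component i = λ_i / Σ λ:
  PC1: 53/99 = 0.5354
  PC2: 33/99 = 0.3333
  PC3: 13/99 = 0.1313

Step 3 — cumulative fraction after k components = (λ_1 + ... + λ_k) / Σ λ:
  k = 1: 53/99 = 0.5354
  k = 2: (53 + 33)/99 = 86/99 = 0.8687
  k = 3: (53 + 33 + 13)/99 = 99/99 = 1

Summary (fraction, with percent):

explained: PC1 0.5354 (53.54%), PC2 0.3333 (33.33%), PC3 0.1313 (13.13%);  cumulative: 0.5354, 0.8687, 1
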